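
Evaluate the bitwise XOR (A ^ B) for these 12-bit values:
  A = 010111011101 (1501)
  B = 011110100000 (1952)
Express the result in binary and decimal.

Apply ^ to each column (1 where bits differ):
  010111011101
^ 011110100000
--------------
  001001111101

Answer: 001001111101 (637)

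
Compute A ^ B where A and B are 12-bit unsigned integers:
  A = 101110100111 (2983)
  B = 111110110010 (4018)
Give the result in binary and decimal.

Apply ^ to each column (1 where bits differ):
  101110100111
^ 111110110010
--------------
  010000010101

Answer: 010000010101 (1045)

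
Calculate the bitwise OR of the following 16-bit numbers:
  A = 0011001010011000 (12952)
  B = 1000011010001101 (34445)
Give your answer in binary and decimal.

Apply | to each column (1 where either bit is 1):
  0011001010011000
| 1000011010001101
------------------
  1011011010011101

Answer: 1011011010011101 (46749)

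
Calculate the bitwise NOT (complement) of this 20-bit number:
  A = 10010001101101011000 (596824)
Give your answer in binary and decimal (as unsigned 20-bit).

Flip each bit (0->1, 1->0):
  10010001101101011000
  01101110010010100111

Answer: 01101110010010100111 (451751)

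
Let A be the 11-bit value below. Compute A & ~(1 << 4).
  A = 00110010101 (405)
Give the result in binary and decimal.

Mask = ~(1 << 4) = 11111101111
Bit 4 of A is 1, so AND-ing with the mask clears it to 0.
  00110010101
& 11111101111
-------------
  00110000101

Answer: 00110000101 (389)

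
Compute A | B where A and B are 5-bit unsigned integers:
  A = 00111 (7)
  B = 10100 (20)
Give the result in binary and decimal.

Apply | to each column (1 where either bit is 1):
  00111
| 10100
-------
  10111

Answer: 10111 (23)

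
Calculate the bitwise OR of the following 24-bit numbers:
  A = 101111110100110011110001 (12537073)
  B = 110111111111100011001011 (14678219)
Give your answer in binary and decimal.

Apply | to each column (1 where either bit is 1):
  101111110100110011110001
| 110111111111100011001011
--------------------------
  111111111111110011111011

Answer: 111111111111110011111011 (16776443)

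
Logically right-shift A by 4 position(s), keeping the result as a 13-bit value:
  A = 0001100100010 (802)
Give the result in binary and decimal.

Logical shift right by 4: drop the bottom 4 bit(s), prepend 4 zero(s) on the left.
  0001100100010  ->  keep [000110010], discard [0010], prepend 0000
= 0000000110010

Answer: 0000000110010 (50)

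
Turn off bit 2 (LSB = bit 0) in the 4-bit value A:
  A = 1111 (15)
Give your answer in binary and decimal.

Mask = ~(1 << 2) = 1011
Bit 2 of A is 1, so AND-ing with the mask clears it to 0.
  1111
& 1011
------
  1011

Answer: 1011 (11)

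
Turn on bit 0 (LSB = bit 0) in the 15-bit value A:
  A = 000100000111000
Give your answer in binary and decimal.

Mask = 1 << 0 = 000000000000001
Bit 0 of A is 0, so OR-ing with the mask flips it to 1.
  000100000111000
| 000000000000001
-----------------
  000100000111001

Answer: 000100000111001 (2105)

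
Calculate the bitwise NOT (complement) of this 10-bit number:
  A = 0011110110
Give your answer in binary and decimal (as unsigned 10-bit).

Flip each bit (0->1, 1->0):
  0011110110
  1100001001

Answer: 1100001001 (777)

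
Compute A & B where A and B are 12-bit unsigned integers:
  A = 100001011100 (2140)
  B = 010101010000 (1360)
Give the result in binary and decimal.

Apply & to each column (1 only where both bits are 1):
  100001011100
& 010101010000
--------------
  000001010000

Answer: 000001010000 (80)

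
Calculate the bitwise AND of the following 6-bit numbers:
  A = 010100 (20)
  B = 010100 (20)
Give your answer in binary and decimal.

Apply & to each column (1 only where both bits are 1):
  010100
& 010100
--------
  010100

Answer: 010100 (20)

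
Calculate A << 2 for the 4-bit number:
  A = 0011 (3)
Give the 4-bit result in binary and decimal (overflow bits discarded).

Shift left by 2: drop the top 2 bit(s), append 2 zero(s) on the right.
  0011  ->  discard [00], keep [11], append 00
= 1100

Answer: 1100 (12)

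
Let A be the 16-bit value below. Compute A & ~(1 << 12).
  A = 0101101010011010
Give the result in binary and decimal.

Mask = ~(1 << 12) = 1110111111111111
Bit 12 of A is 1, so AND-ing with the mask clears it to 0.
  0101101010011010
& 1110111111111111
------------------
  0100101010011010

Answer: 0100101010011010 (19098)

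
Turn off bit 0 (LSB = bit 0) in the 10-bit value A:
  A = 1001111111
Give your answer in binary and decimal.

Mask = ~(1 << 0) = 1111111110
Bit 0 of A is 1, so AND-ing with the mask clears it to 0.
  1001111111
& 1111111110
------------
  1001111110

Answer: 1001111110 (638)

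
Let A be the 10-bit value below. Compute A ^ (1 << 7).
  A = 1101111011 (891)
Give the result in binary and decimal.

Mask = 1 << 7 = 0010000000
Bit 7 of A is 0; XOR with the mask flips it to 1.
  1101111011
^ 0010000000
------------
  1111111011

Answer: 1111111011 (1019)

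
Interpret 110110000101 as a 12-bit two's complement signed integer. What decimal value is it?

MSB is 1, so the value is negative. Find the magnitude:
1. Invert bits:  001001111010
2. Add 1:        001001111011  = 635
3. Apply sign:   -635

Answer: -635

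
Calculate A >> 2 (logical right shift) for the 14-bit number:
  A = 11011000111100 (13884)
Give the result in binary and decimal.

Logical shift right by 2: drop the bottom 2 bit(s), prepend 2 zero(s) on the left.
  11011000111100  ->  keep [110110001111], discard [00], prepend 00
= 00110110001111

Answer: 00110110001111 (3471)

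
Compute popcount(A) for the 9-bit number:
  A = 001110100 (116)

001110100
1-bits at positions (from bit 0 = LSB): 2, 4, 5, 6
Count = 4

Answer: 4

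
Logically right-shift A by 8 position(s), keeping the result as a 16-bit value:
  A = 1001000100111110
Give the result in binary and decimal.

Logical shift right by 8: drop the bottom 8 bit(s), prepend 8 zero(s) on the left.
  1001000100111110  ->  keep [10010001], discard [00111110], prepend 00000000
= 0000000010010001

Answer: 0000000010010001 (145)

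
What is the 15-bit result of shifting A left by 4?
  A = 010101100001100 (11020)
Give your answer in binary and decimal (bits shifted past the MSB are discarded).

Shift left by 4: drop the top 4 bit(s), append 4 zero(s) on the right.
  010101100001100  ->  discard [0101], keep [01100001100], append 0000
= 011000011000000

Answer: 011000011000000 (12480)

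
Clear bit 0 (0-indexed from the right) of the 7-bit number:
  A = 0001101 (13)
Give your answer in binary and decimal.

Mask = ~(1 << 0) = 1111110
Bit 0 of A is 1, so AND-ing with the mask clears it to 0.
  0001101
& 1111110
---------
  0001100

Answer: 0001100 (12)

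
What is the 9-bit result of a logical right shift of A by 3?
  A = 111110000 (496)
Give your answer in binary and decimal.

Logical shift right by 3: drop the bottom 3 bit(s), prepend 3 zero(s) on the left.
  111110000  ->  keep [111110], discard [000], prepend 000
= 000111110

Answer: 000111110 (62)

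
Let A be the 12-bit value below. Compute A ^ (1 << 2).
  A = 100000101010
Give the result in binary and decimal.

Mask = 1 << 2 = 000000000100
Bit 2 of A is 0; XOR with the mask flips it to 1.
  100000101010
^ 000000000100
--------------
  100000101110

Answer: 100000101110 (2094)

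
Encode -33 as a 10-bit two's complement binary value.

1. Binary of +33:  0000100001
2. Invert bits:     1111011110
3. Add 1:           1111011111

Answer: 1111011111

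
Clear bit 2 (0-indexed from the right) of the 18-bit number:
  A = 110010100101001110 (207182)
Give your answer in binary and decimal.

Mask = ~(1 << 2) = 111111111111111011
Bit 2 of A is 1, so AND-ing with the mask clears it to 0.
  110010100101001110
& 111111111111111011
--------------------
  110010100101001010

Answer: 110010100101001010 (207178)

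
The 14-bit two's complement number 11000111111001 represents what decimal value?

MSB is 1, so the value is negative. Find the magnitude:
1. Invert bits:  00111000000110
2. Add 1:        00111000000111  = 3591
3. Apply sign:   -3591

Answer: -3591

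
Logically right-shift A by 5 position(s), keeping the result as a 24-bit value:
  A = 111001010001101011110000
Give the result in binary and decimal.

Logical shift right by 5: drop the bottom 5 bit(s), prepend 5 zero(s) on the left.
  111001010001101011110000  ->  keep [1110010100011010111], discard [10000], prepend 00000
= 000001110010100011010111

Answer: 000001110010100011010111 (469207)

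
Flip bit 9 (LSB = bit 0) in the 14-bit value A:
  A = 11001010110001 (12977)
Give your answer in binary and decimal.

Mask = 1 << 9 = 00001000000000
Bit 9 of A is 1; XOR with the mask flips it to 0.
  11001010110001
^ 00001000000000
----------------
  11000010110001

Answer: 11000010110001 (12465)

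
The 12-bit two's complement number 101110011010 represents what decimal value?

MSB is 1, so the value is negative. Find the magnitude:
1. Invert bits:  010001100101
2. Add 1:        010001100110  = 1126
3. Apply sign:   -1126

Answer: -1126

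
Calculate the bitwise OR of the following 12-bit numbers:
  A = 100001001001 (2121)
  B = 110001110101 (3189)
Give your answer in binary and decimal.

Apply | to each column (1 where either bit is 1):
  100001001001
| 110001110101
--------------
  110001111101

Answer: 110001111101 (3197)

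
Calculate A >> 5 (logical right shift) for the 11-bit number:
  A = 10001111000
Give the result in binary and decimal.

Logical shift right by 5: drop the bottom 5 bit(s), prepend 5 zero(s) on the left.
  10001111000  ->  keep [100011], discard [11000], prepend 00000
= 00000100011

Answer: 00000100011 (35)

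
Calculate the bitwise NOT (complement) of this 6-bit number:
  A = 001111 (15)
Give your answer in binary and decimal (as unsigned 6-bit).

Flip each bit (0->1, 1->0):
  001111
  110000

Answer: 110000 (48)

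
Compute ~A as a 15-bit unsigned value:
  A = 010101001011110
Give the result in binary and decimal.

Flip each bit (0->1, 1->0):
  010101001011110
  101010110100001

Answer: 101010110100001 (21921)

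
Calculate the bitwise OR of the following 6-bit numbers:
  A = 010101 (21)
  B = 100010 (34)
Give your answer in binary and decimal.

Apply | to each column (1 where either bit is 1):
  010101
| 100010
--------
  110111

Answer: 110111 (55)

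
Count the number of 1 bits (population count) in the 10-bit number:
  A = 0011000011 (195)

0011000011
1-bits at positions (from bit 0 = LSB): 0, 1, 6, 7
Count = 4

Answer: 4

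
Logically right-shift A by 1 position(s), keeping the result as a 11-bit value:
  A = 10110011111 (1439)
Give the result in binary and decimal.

Logical shift right by 1: drop the bottom 1 bit(s), prepend 1 zero(s) on the left.
  10110011111  ->  keep [1011001111], discard [1], prepend 0
= 01011001111

Answer: 01011001111 (719)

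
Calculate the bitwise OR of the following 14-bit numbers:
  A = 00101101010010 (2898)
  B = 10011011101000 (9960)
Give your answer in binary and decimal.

Apply | to each column (1 where either bit is 1):
  00101101010010
| 10011011101000
----------------
  10111111111010

Answer: 10111111111010 (12282)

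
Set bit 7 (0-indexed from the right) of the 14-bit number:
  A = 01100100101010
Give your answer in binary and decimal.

Mask = 1 << 7 = 00000010000000
Bit 7 of A is 0, so OR-ing with the mask flips it to 1.
  01100100101010
| 00000010000000
----------------
  01100110101010

Answer: 01100110101010 (6570)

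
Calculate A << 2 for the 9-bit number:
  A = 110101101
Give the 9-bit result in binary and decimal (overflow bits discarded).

Shift left by 2: drop the top 2 bit(s), append 2 zero(s) on the right.
  110101101  ->  discard [11], keep [0101101], append 00
= 010110100

Answer: 010110100 (180)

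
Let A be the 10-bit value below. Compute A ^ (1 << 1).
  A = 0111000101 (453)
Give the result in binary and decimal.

Mask = 1 << 1 = 0000000010
Bit 1 of A is 0; XOR with the mask flips it to 1.
  0111000101
^ 0000000010
------------
  0111000111

Answer: 0111000111 (455)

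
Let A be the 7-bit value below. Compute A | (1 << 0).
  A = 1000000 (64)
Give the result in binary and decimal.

Mask = 1 << 0 = 0000001
Bit 0 of A is 0, so OR-ing with the mask flips it to 1.
  1000000
| 0000001
---------
  1000001

Answer: 1000001 (65)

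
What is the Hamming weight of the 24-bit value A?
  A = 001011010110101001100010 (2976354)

001011010110101001100010
1-bits at positions (from bit 0 = LSB): 1, 5, 6, 9, 11, 13, 14, 16, 18, 19, 21
Count = 11

Answer: 11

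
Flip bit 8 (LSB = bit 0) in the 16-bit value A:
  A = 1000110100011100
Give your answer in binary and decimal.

Mask = 1 << 8 = 0000000100000000
Bit 8 of A is 1; XOR with the mask flips it to 0.
  1000110100011100
^ 0000000100000000
------------------
  1000110000011100

Answer: 1000110000011100 (35868)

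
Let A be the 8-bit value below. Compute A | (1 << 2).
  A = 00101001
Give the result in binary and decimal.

Mask = 1 << 2 = 00000100
Bit 2 of A is 0, so OR-ing with the mask flips it to 1.
  00101001
| 00000100
----------
  00101101

Answer: 00101101 (45)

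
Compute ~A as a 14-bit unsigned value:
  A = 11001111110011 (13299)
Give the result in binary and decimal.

Flip each bit (0->1, 1->0):
  11001111110011
  00110000001100

Answer: 00110000001100 (3084)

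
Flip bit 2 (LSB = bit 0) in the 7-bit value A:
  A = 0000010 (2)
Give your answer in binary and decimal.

Mask = 1 << 2 = 0000100
Bit 2 of A is 0; XOR with the mask flips it to 1.
  0000010
^ 0000100
---------
  0000110

Answer: 0000110 (6)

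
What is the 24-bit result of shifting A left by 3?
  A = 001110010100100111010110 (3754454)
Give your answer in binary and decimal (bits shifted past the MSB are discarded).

Shift left by 3: drop the top 3 bit(s), append 3 zero(s) on the right.
  001110010100100111010110  ->  discard [001], keep [110010100100111010110], append 000
= 110010100100111010110000

Answer: 110010100100111010110000 (13258416)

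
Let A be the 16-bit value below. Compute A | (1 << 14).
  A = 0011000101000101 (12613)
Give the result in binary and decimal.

Mask = 1 << 14 = 0100000000000000
Bit 14 of A is 0, so OR-ing with the mask flips it to 1.
  0011000101000101
| 0100000000000000
------------------
  0111000101000101

Answer: 0111000101000101 (28997)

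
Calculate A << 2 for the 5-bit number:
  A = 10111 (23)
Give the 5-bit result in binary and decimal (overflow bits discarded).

Shift left by 2: drop the top 2 bit(s), append 2 zero(s) on the right.
  10111  ->  discard [10], keep [111], append 00
= 11100

Answer: 11100 (28)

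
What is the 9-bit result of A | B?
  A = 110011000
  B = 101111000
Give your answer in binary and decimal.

Apply | to each column (1 where either bit is 1):
  110011000
| 101111000
-----------
  111111000

Answer: 111111000 (504)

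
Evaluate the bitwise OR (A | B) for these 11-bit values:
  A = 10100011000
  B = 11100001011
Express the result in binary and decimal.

Apply | to each column (1 where either bit is 1):
  10100011000
| 11100001011
-------------
  11100011011

Answer: 11100011011 (1819)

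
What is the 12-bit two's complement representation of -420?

1. Binary of +420:  000110100100
2. Invert bits:     111001011011
3. Add 1:           111001011100

Answer: 111001011100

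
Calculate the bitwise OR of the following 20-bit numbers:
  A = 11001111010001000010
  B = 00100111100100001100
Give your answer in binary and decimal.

Apply | to each column (1 where either bit is 1):
  11001111010001000010
| 00100111100100001100
----------------------
  11101111110101001110

Answer: 11101111110101001110 (982350)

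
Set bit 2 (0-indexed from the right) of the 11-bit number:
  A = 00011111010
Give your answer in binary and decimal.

Mask = 1 << 2 = 00000000100
Bit 2 of A is 0, so OR-ing with the mask flips it to 1.
  00011111010
| 00000000100
-------------
  00011111110

Answer: 00011111110 (254)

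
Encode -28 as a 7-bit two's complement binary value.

1. Binary of +28:  0011100
2. Invert bits:     1100011
3. Add 1:           1100100

Answer: 1100100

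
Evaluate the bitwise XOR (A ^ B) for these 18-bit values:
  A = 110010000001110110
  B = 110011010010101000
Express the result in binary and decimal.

Apply ^ to each column (1 where bits differ):
  110010000001110110
^ 110011010010101000
--------------------
  000001010011011110

Answer: 000001010011011110 (5342)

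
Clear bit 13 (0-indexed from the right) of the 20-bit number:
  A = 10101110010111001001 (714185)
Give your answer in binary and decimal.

Mask = ~(1 << 13) = 11111101111111111111
Bit 13 of A is 1, so AND-ing with the mask clears it to 0.
  10101110010111001001
& 11111101111111111111
----------------------
  10101100010111001001

Answer: 10101100010111001001 (705993)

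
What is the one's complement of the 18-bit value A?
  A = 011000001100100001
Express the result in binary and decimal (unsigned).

Flip each bit (0->1, 1->0):
  011000001100100001
  100111110011011110

Answer: 100111110011011110 (163038)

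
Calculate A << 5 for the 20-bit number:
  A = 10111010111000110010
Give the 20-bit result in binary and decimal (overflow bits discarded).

Shift left by 5: drop the top 5 bit(s), append 5 zero(s) on the right.
  10111010111000110010  ->  discard [10111], keep [010111000110010], append 00000
= 01011100011001000000

Answer: 01011100011001000000 (378432)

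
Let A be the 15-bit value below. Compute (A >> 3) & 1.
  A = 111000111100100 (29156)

Bit 3 is the 4th from the right.
  111000111100100
             ^
That bit is 0.

Answer: 0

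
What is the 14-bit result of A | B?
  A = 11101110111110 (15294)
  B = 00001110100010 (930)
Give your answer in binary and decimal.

Apply | to each column (1 where either bit is 1):
  11101110111110
| 00001110100010
----------------
  11101110111110

Answer: 11101110111110 (15294)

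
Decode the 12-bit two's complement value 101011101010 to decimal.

MSB is 1, so the value is negative. Find the magnitude:
1. Invert bits:  010100010101
2. Add 1:        010100010110  = 1302
3. Apply sign:   -1302

Answer: -1302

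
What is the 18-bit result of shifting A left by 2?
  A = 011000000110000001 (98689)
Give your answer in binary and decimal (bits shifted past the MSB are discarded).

Shift left by 2: drop the top 2 bit(s), append 2 zero(s) on the right.
  011000000110000001  ->  discard [01], keep [1000000110000001], append 00
= 100000011000000100

Answer: 100000011000000100 (132612)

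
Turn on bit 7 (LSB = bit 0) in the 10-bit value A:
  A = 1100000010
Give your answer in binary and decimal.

Mask = 1 << 7 = 0010000000
Bit 7 of A is 0, so OR-ing with the mask flips it to 1.
  1100000010
| 0010000000
------------
  1110000010

Answer: 1110000010 (898)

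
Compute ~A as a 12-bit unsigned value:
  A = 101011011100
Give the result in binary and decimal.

Flip each bit (0->1, 1->0):
  101011011100
  010100100011

Answer: 010100100011 (1315)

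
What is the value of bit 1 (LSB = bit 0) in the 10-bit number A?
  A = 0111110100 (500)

Bit 1 is the 2nd from the right.
  0111110100
          ^
That bit is 0.

Answer: 0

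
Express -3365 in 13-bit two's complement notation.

1. Binary of +3365:  0110100100101
2. Invert bits:     1001011011010
3. Add 1:           1001011011011

Answer: 1001011011011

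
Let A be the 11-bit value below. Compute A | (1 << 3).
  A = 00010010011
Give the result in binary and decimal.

Mask = 1 << 3 = 00000001000
Bit 3 of A is 0, so OR-ing with the mask flips it to 1.
  00010010011
| 00000001000
-------------
  00010011011

Answer: 00010011011 (155)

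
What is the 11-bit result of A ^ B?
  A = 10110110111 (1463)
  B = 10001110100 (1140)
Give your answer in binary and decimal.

Apply ^ to each column (1 where bits differ):
  10110110111
^ 10001110100
-------------
  00111000011

Answer: 00111000011 (451)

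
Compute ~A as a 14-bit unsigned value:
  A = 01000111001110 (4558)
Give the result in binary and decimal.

Flip each bit (0->1, 1->0):
  01000111001110
  10111000110001

Answer: 10111000110001 (11825)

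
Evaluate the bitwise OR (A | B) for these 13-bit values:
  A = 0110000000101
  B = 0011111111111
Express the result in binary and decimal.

Apply | to each column (1 where either bit is 1):
  0110000000101
| 0011111111111
---------------
  0111111111111

Answer: 0111111111111 (4095)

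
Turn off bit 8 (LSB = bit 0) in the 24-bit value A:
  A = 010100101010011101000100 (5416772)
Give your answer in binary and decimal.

Mask = ~(1 << 8) = 111111111111111011111111
Bit 8 of A is 1, so AND-ing with the mask clears it to 0.
  010100101010011101000100
& 111111111111111011111111
--------------------------
  010100101010011001000100

Answer: 010100101010011001000100 (5416516)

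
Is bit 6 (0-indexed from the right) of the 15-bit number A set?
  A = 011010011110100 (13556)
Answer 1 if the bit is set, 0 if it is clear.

Bit 6 is the 7th from the right.
  011010011110100
          ^
That bit is 1.

Answer: 1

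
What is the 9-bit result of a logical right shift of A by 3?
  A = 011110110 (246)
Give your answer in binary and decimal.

Logical shift right by 3: drop the bottom 3 bit(s), prepend 3 zero(s) on the left.
  011110110  ->  keep [011110], discard [110], prepend 000
= 000011110

Answer: 000011110 (30)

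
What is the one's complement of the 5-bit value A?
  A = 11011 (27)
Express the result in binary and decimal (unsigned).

Flip each bit (0->1, 1->0):
  11011
  00100

Answer: 00100 (4)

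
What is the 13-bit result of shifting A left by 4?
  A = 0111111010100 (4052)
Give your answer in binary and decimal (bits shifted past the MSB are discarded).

Shift left by 4: drop the top 4 bit(s), append 4 zero(s) on the right.
  0111111010100  ->  discard [0111], keep [111010100], append 0000
= 1110101000000

Answer: 1110101000000 (7488)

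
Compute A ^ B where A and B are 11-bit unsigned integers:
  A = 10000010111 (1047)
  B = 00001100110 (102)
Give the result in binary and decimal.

Apply ^ to each column (1 where bits differ):
  10000010111
^ 00001100110
-------------
  10001110001

Answer: 10001110001 (1137)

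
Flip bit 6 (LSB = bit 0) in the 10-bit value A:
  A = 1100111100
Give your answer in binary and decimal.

Mask = 1 << 6 = 0001000000
Bit 6 of A is 0; XOR with the mask flips it to 1.
  1100111100
^ 0001000000
------------
  1101111100

Answer: 1101111100 (892)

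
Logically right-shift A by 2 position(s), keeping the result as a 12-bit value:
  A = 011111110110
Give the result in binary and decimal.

Logical shift right by 2: drop the bottom 2 bit(s), prepend 2 zero(s) on the left.
  011111110110  ->  keep [0111111101], discard [10], prepend 00
= 000111111101

Answer: 000111111101 (509)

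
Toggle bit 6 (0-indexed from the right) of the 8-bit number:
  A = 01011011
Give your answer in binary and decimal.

Mask = 1 << 6 = 01000000
Bit 6 of A is 1; XOR with the mask flips it to 0.
  01011011
^ 01000000
----------
  00011011

Answer: 00011011 (27)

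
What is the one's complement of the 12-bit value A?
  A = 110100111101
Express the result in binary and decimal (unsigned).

Flip each bit (0->1, 1->0):
  110100111101
  001011000010

Answer: 001011000010 (706)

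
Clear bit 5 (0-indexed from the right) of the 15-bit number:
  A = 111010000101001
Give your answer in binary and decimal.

Mask = ~(1 << 5) = 111111111011111
Bit 5 of A is 1, so AND-ing with the mask clears it to 0.
  111010000101001
& 111111111011111
-----------------
  111010000001001

Answer: 111010000001001 (29705)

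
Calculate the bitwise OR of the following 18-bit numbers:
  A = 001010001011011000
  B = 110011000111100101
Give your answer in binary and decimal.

Apply | to each column (1 where either bit is 1):
  001010001011011000
| 110011000111100101
--------------------
  111011001111111101

Answer: 111011001111111101 (242685)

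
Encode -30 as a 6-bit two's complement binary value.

1. Binary of +30:  011110
2. Invert bits:     100001
3. Add 1:           100010

Answer: 100010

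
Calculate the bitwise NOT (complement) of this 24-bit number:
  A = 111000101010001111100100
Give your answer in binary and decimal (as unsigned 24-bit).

Flip each bit (0->1, 1->0):
  111000101010001111100100
  000111010101110000011011

Answer: 000111010101110000011011 (1924123)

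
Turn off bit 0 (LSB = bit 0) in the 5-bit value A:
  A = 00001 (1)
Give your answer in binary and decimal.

Mask = ~(1 << 0) = 11110
Bit 0 of A is 1, so AND-ing with the mask clears it to 0.
  00001
& 11110
-------
  00000

Answer: 00000 (0)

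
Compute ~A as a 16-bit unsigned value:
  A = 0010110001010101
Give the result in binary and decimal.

Flip each bit (0->1, 1->0):
  0010110001010101
  1101001110101010

Answer: 1101001110101010 (54186)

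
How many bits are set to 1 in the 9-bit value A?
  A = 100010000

100010000
1-bits at positions (from bit 0 = LSB): 4, 8
Count = 2

Answer: 2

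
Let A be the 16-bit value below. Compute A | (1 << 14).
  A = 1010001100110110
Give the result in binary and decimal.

Mask = 1 << 14 = 0100000000000000
Bit 14 of A is 0, so OR-ing with the mask flips it to 1.
  1010001100110110
| 0100000000000000
------------------
  1110001100110110

Answer: 1110001100110110 (58166)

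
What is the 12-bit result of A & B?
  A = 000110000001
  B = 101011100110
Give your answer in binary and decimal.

Apply & to each column (1 only where both bits are 1):
  000110000001
& 101011100110
--------------
  000010000000

Answer: 000010000000 (128)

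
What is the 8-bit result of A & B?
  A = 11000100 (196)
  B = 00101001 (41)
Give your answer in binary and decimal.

Apply & to each column (1 only where both bits are 1):
  11000100
& 00101001
----------
  00000000

Answer: 00000000 (0)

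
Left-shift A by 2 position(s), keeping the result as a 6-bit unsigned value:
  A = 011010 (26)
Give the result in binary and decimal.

Shift left by 2: drop the top 2 bit(s), append 2 zero(s) on the right.
  011010  ->  discard [01], keep [1010], append 00
= 101000

Answer: 101000 (40)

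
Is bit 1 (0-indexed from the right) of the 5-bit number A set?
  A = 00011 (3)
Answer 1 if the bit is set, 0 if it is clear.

Bit 1 is the 2nd from the right.
  00011
     ^
That bit is 1.

Answer: 1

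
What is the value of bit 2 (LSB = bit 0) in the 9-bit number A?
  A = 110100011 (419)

Bit 2 is the 3rd from the right.
  110100011
        ^
That bit is 0.

Answer: 0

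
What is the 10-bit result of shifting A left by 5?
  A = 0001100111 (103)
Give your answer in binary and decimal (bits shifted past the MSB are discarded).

Shift left by 5: drop the top 5 bit(s), append 5 zero(s) on the right.
  0001100111  ->  discard [00011], keep [00111], append 00000
= 0011100000

Answer: 0011100000 (224)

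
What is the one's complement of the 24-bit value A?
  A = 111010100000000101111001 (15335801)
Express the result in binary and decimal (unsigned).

Flip each bit (0->1, 1->0):
  111010100000000101111001
  000101011111111010000110

Answer: 000101011111111010000110 (1441414)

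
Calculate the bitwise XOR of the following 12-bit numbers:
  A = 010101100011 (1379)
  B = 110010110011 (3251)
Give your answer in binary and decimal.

Apply ^ to each column (1 where bits differ):
  010101100011
^ 110010110011
--------------
  100111010000

Answer: 100111010000 (2512)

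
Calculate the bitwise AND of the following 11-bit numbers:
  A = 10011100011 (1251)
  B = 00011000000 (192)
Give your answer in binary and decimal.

Apply & to each column (1 only where both bits are 1):
  10011100011
& 00011000000
-------------
  00011000000

Answer: 00011000000 (192)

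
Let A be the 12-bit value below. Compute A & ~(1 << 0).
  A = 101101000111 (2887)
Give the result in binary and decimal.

Mask = ~(1 << 0) = 111111111110
Bit 0 of A is 1, so AND-ing with the mask clears it to 0.
  101101000111
& 111111111110
--------------
  101101000110

Answer: 101101000110 (2886)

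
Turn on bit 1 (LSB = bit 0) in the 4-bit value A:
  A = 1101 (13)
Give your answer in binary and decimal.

Mask = 1 << 1 = 0010
Bit 1 of A is 0, so OR-ing with the mask flips it to 1.
  1101
| 0010
------
  1111

Answer: 1111 (15)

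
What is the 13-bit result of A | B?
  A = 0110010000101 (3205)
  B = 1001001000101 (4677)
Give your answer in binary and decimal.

Apply | to each column (1 where either bit is 1):
  0110010000101
| 1001001000101
---------------
  1111011000101

Answer: 1111011000101 (7877)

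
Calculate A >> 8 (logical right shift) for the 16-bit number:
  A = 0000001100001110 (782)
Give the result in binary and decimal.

Logical shift right by 8: drop the bottom 8 bit(s), prepend 8 zero(s) on the left.
  0000001100001110  ->  keep [00000011], discard [00001110], prepend 00000000
= 0000000000000011

Answer: 0000000000000011 (3)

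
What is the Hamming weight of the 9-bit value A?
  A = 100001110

100001110
1-bits at positions (from bit 0 = LSB): 1, 2, 3, 8
Count = 4

Answer: 4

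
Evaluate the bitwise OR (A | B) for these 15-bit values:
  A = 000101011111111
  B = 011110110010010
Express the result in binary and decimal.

Apply | to each column (1 where either bit is 1):
  000101011111111
| 011110110010010
-----------------
  011111111111111

Answer: 011111111111111 (16383)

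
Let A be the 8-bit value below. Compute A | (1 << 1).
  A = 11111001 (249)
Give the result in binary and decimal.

Mask = 1 << 1 = 00000010
Bit 1 of A is 0, so OR-ing with the mask flips it to 1.
  11111001
| 00000010
----------
  11111011

Answer: 11111011 (251)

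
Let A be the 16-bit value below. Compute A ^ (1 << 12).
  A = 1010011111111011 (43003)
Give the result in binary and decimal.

Mask = 1 << 12 = 0001000000000000
Bit 12 of A is 0; XOR with the mask flips it to 1.
  1010011111111011
^ 0001000000000000
------------------
  1011011111111011

Answer: 1011011111111011 (47099)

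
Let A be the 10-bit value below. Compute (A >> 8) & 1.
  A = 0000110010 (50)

Bit 8 is the 9th from the right.
  0000110010
   ^
That bit is 0.

Answer: 0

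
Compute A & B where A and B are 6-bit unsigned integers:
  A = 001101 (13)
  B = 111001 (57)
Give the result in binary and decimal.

Apply & to each column (1 only where both bits are 1):
  001101
& 111001
--------
  001001

Answer: 001001 (9)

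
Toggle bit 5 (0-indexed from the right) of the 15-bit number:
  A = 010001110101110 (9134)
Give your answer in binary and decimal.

Mask = 1 << 5 = 000000000100000
Bit 5 of A is 1; XOR with the mask flips it to 0.
  010001110101110
^ 000000000100000
-----------------
  010001110001110

Answer: 010001110001110 (9102)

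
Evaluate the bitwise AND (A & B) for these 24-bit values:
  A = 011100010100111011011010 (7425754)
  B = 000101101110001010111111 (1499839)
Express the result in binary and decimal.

Apply & to each column (1 only where both bits are 1):
  011100010100111011011010
& 000101101110001010111111
--------------------------
  000100000100001010011010

Answer: 000100000100001010011010 (1065626)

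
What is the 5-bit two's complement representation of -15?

1. Binary of +15:  01111
2. Invert bits:     10000
3. Add 1:           10001

Answer: 10001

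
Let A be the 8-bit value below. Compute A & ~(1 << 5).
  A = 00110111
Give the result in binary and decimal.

Mask = ~(1 << 5) = 11011111
Bit 5 of A is 1, so AND-ing with the mask clears it to 0.
  00110111
& 11011111
----------
  00010111

Answer: 00010111 (23)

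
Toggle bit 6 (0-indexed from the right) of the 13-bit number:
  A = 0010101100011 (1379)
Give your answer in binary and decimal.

Mask = 1 << 6 = 0000001000000
Bit 6 of A is 1; XOR with the mask flips it to 0.
  0010101100011
^ 0000001000000
---------------
  0010100100011

Answer: 0010100100011 (1315)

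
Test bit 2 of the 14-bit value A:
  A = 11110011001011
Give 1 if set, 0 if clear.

Bit 2 is the 3rd from the right.
  11110011001011
             ^
That bit is 0.

Answer: 0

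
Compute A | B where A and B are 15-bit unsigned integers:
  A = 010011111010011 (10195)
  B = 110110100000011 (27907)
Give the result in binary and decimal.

Apply | to each column (1 where either bit is 1):
  010011111010011
| 110110100000011
-----------------
  110111111010011

Answer: 110111111010011 (28627)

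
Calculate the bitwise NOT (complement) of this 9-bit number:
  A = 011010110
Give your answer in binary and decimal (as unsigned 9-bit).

Flip each bit (0->1, 1->0):
  011010110
  100101001

Answer: 100101001 (297)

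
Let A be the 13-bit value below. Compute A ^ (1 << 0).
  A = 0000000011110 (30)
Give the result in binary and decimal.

Mask = 1 << 0 = 0000000000001
Bit 0 of A is 0; XOR with the mask flips it to 1.
  0000000011110
^ 0000000000001
---------------
  0000000011111

Answer: 0000000011111 (31)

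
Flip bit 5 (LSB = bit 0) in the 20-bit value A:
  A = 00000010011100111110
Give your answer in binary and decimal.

Mask = 1 << 5 = 00000000000000100000
Bit 5 of A is 1; XOR with the mask flips it to 0.
  00000010011100111110
^ 00000000000000100000
----------------------
  00000010011100011110

Answer: 00000010011100011110 (10014)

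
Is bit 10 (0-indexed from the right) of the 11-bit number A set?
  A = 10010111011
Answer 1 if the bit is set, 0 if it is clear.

Bit 10 is the 11th from the right.
  10010111011
  ^
That bit is 1.

Answer: 1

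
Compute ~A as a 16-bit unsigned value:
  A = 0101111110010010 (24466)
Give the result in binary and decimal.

Flip each bit (0->1, 1->0):
  0101111110010010
  1010000001101101

Answer: 1010000001101101 (41069)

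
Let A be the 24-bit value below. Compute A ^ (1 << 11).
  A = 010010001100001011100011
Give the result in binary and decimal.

Mask = 1 << 11 = 000000000000100000000000
Bit 11 of A is 0; XOR with the mask flips it to 1.
  010010001100001011100011
^ 000000000000100000000000
--------------------------
  010010001100101011100011

Answer: 010010001100101011100011 (4770531)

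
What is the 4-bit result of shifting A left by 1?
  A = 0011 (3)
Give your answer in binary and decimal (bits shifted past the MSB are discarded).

Shift left by 1: drop the top 1 bit(s), append 1 zero(s) on the right.
  0011  ->  discard [0], keep [011], append 0
= 0110

Answer: 0110 (6)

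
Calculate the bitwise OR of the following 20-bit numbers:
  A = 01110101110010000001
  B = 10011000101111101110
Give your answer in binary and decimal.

Apply | to each column (1 where either bit is 1):
  01110101110010000001
| 10011000101111101110
----------------------
  11111101111111101111

Answer: 11111101111111101111 (1040367)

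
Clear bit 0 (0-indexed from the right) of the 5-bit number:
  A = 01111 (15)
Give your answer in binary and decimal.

Mask = ~(1 << 0) = 11110
Bit 0 of A is 1, so AND-ing with the mask clears it to 0.
  01111
& 11110
-------
  01110

Answer: 01110 (14)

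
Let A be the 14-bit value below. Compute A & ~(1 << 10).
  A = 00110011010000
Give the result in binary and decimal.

Mask = ~(1 << 10) = 11101111111111
Bit 10 of A is 1, so AND-ing with the mask clears it to 0.
  00110011010000
& 11101111111111
----------------
  00100011010000

Answer: 00100011010000 (2256)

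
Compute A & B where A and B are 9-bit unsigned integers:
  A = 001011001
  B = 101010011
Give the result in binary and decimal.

Apply & to each column (1 only where both bits are 1):
  001011001
& 101010011
-----------
  001010001

Answer: 001010001 (81)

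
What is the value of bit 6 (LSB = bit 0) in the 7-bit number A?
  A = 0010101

Bit 6 is the 7th from the right.
  0010101
  ^
That bit is 0.

Answer: 0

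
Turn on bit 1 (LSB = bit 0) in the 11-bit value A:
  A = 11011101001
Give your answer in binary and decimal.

Mask = 1 << 1 = 00000000010
Bit 1 of A is 0, so OR-ing with the mask flips it to 1.
  11011101001
| 00000000010
-------------
  11011101011

Answer: 11011101011 (1771)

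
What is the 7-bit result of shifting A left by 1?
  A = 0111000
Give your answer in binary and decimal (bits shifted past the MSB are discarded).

Shift left by 1: drop the top 1 bit(s), append 1 zero(s) on the right.
  0111000  ->  discard [0], keep [111000], append 0
= 1110000

Answer: 1110000 (112)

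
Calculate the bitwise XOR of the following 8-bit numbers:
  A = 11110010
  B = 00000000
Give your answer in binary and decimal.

Apply ^ to each column (1 where bits differ):
  11110010
^ 00000000
----------
  11110010

Answer: 11110010 (242)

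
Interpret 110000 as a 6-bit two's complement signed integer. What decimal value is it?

MSB is 1, so the value is negative. Find the magnitude:
1. Invert bits:  001111
2. Add 1:        010000  = 16
3. Apply sign:   -16

Answer: -16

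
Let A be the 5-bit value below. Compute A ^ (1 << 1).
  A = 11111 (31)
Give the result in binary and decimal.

Mask = 1 << 1 = 00010
Bit 1 of A is 1; XOR with the mask flips it to 0.
  11111
^ 00010
-------
  11101

Answer: 11101 (29)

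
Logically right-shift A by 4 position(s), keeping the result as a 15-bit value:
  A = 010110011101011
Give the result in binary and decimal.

Logical shift right by 4: drop the bottom 4 bit(s), prepend 4 zero(s) on the left.
  010110011101011  ->  keep [01011001110], discard [1011], prepend 0000
= 000001011001110

Answer: 000001011001110 (718)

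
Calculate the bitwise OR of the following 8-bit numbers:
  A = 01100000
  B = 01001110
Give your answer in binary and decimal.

Apply | to each column (1 where either bit is 1):
  01100000
| 01001110
----------
  01101110

Answer: 01101110 (110)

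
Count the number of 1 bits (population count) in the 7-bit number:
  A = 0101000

0101000
1-bits at positions (from bit 0 = LSB): 3, 5
Count = 2

Answer: 2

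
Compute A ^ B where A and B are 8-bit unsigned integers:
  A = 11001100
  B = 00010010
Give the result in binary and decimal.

Apply ^ to each column (1 where bits differ):
  11001100
^ 00010010
----------
  11011110

Answer: 11011110 (222)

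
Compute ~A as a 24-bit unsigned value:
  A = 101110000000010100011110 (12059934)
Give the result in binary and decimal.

Flip each bit (0->1, 1->0):
  101110000000010100011110
  010001111111101011100001

Answer: 010001111111101011100001 (4717281)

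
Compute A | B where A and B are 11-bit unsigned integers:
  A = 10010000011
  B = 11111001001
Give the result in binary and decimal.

Apply | to each column (1 where either bit is 1):
  10010000011
| 11111001001
-------------
  11111001011

Answer: 11111001011 (1995)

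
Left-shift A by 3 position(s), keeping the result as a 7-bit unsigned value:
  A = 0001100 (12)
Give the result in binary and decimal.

Shift left by 3: drop the top 3 bit(s), append 3 zero(s) on the right.
  0001100  ->  discard [000], keep [1100], append 000
= 1100000

Answer: 1100000 (96)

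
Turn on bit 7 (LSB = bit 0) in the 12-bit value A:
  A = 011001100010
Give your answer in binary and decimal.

Mask = 1 << 7 = 000010000000
Bit 7 of A is 0, so OR-ing with the mask flips it to 1.
  011001100010
| 000010000000
--------------
  011011100010

Answer: 011011100010 (1762)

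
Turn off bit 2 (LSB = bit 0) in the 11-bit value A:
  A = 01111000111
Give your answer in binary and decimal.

Mask = ~(1 << 2) = 11111111011
Bit 2 of A is 1, so AND-ing with the mask clears it to 0.
  01111000111
& 11111111011
-------------
  01111000011

Answer: 01111000011 (963)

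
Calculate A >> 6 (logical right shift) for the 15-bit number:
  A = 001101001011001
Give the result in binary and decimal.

Logical shift right by 6: drop the bottom 6 bit(s), prepend 6 zero(s) on the left.
  001101001011001  ->  keep [001101001], discard [011001], prepend 000000
= 000000001101001

Answer: 000000001101001 (105)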